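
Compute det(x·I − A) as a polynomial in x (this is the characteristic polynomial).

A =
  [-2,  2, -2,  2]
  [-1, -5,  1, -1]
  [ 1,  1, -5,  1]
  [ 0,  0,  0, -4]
x^4 + 16*x^3 + 96*x^2 + 256*x + 256

Expanding det(x·I − A) (e.g. by cofactor expansion or by noting that A is similar to its Jordan form J, which has the same characteristic polynomial as A) gives
  χ_A(x) = x^4 + 16*x^3 + 96*x^2 + 256*x + 256
which factors as (x + 4)^4. The eigenvalues (with algebraic multiplicities) are λ = -4 with multiplicity 4.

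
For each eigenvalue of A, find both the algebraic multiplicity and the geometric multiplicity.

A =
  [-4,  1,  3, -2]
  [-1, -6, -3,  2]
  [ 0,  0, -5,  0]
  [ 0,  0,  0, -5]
λ = -5: alg = 4, geom = 3

Step 1 — factor the characteristic polynomial to read off the algebraic multiplicities:
  χ_A(x) = (x + 5)^4

Step 2 — compute geometric multiplicities via the rank-nullity identity g(λ) = n − rank(A − λI):
  rank(A − (-5)·I) = 1, so dim ker(A − (-5)·I) = n − 1 = 3

Summary:
  λ = -5: algebraic multiplicity = 4, geometric multiplicity = 3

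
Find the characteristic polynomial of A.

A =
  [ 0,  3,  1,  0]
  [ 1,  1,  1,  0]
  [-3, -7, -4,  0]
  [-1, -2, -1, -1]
x^4 + 4*x^3 + 6*x^2 + 4*x + 1

Expanding det(x·I − A) (e.g. by cofactor expansion or by noting that A is similar to its Jordan form J, which has the same characteristic polynomial as A) gives
  χ_A(x) = x^4 + 4*x^3 + 6*x^2 + 4*x + 1
which factors as (x + 1)^4. The eigenvalues (with algebraic multiplicities) are λ = -1 with multiplicity 4.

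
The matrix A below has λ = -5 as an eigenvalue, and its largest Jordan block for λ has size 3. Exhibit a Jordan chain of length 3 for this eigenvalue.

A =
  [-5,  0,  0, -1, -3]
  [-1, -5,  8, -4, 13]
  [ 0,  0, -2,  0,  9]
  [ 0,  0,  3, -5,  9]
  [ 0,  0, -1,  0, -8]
A Jordan chain for λ = -5 of length 3:
v_1 = (0, -1, 0, 0, 0)ᵀ
v_2 = (0, 8, 3, 3, -1)ᵀ
v_3 = (0, 0, 1, 0, 0)ᵀ

Let N = A − (-5)·I. We want v_3 with N^3 v_3 = 0 but N^2 v_3 ≠ 0; then v_{j-1} := N · v_j for j = 3, …, 2.

Pick v_3 = (0, 0, 1, 0, 0)ᵀ.
Then v_2 = N · v_3 = (0, 8, 3, 3, -1)ᵀ.
Then v_1 = N · v_2 = (0, -1, 0, 0, 0)ᵀ.

Sanity check: (A − (-5)·I) v_1 = (0, 0, 0, 0, 0)ᵀ = 0. ✓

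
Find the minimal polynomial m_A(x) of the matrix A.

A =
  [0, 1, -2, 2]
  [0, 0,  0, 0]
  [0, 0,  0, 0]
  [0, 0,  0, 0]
x^2

The characteristic polynomial is χ_A(x) = x^4, so the eigenvalues are known. The minimal polynomial is
  m_A(x) = Π_λ (x − λ)^{k_λ}
where k_λ is the size of the *largest* Jordan block for λ (equivalently, the smallest k with (A − λI)^k v = 0 for every generalised eigenvector v of λ).

  λ = 0: largest Jordan block has size 2, contributing (x − 0)^2

So m_A(x) = x^2 = x^2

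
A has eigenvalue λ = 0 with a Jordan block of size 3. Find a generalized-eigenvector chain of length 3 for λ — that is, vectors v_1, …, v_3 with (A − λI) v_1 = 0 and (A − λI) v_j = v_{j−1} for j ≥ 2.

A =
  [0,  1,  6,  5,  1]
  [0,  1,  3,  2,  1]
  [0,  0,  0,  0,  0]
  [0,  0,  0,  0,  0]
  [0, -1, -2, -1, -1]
A Jordan chain for λ = 0 of length 3:
v_1 = (1, 1, 0, 0, -1)ᵀ
v_2 = (6, 3, 0, 0, -2)ᵀ
v_3 = (0, 0, 1, 0, 0)ᵀ

Let N = A − (0)·I. We want v_3 with N^3 v_3 = 0 but N^2 v_3 ≠ 0; then v_{j-1} := N · v_j for j = 3, …, 2.

Pick v_3 = (0, 0, 1, 0, 0)ᵀ.
Then v_2 = N · v_3 = (6, 3, 0, 0, -2)ᵀ.
Then v_1 = N · v_2 = (1, 1, 0, 0, -1)ᵀ.

Sanity check: (A − (0)·I) v_1 = (0, 0, 0, 0, 0)ᵀ = 0. ✓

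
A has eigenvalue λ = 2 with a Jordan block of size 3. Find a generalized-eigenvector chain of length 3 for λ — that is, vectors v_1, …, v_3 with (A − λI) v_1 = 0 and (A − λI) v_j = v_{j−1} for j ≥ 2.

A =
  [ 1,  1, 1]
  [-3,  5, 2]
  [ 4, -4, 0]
A Jordan chain for λ = 2 of length 3:
v_1 = (2, 2, 0)ᵀ
v_2 = (-1, -3, 4)ᵀ
v_3 = (1, 0, 0)ᵀ

Let N = A − (2)·I. We want v_3 with N^3 v_3 = 0 but N^2 v_3 ≠ 0; then v_{j-1} := N · v_j for j = 3, …, 2.

Pick v_3 = (1, 0, 0)ᵀ.
Then v_2 = N · v_3 = (-1, -3, 4)ᵀ.
Then v_1 = N · v_2 = (2, 2, 0)ᵀ.

Sanity check: (A − (2)·I) v_1 = (0, 0, 0)ᵀ = 0. ✓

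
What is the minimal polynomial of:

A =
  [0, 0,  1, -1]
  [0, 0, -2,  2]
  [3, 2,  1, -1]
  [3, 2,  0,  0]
x^3 - x^2

The characteristic polynomial is χ_A(x) = x^3*(x - 1), so the eigenvalues are known. The minimal polynomial is
  m_A(x) = Π_λ (x − λ)^{k_λ}
where k_λ is the size of the *largest* Jordan block for λ (equivalently, the smallest k with (A − λI)^k v = 0 for every generalised eigenvector v of λ).

  λ = 0: largest Jordan block has size 2, contributing (x − 0)^2
  λ = 1: largest Jordan block has size 1, contributing (x − 1)

So m_A(x) = x^2*(x - 1) = x^3 - x^2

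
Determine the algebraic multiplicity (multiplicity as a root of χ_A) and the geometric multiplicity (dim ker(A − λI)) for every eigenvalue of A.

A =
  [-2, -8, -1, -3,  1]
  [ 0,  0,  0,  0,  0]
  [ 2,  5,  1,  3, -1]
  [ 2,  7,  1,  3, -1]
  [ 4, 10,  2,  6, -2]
λ = 0: alg = 5, geom = 3

Step 1 — factor the characteristic polynomial to read off the algebraic multiplicities:
  χ_A(x) = x^5

Step 2 — compute geometric multiplicities via the rank-nullity identity g(λ) = n − rank(A − λI):
  rank(A − (0)·I) = 2, so dim ker(A − (0)·I) = n − 2 = 3

Summary:
  λ = 0: algebraic multiplicity = 5, geometric multiplicity = 3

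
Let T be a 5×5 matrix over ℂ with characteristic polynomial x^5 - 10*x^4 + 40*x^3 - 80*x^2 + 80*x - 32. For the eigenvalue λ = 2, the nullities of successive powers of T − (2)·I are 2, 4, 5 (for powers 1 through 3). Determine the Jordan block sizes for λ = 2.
Block sizes for λ = 2: [3, 2]

From the dimensions of kernels of powers, the number of Jordan blocks of size at least j is d_j − d_{j−1} where d_j = dim ker(N^j) (with d_0 = 0). Computing the differences gives [2, 2, 1].
The number of blocks of size exactly k is (#blocks of size ≥ k) − (#blocks of size ≥ k + 1), so the partition is: 1 block(s) of size 2, 1 block(s) of size 3.
In nonincreasing order the block sizes are [3, 2].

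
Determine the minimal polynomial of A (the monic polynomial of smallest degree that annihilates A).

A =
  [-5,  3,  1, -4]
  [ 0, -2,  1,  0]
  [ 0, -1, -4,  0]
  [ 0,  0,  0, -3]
x^3 + 11*x^2 + 39*x + 45

The characteristic polynomial is χ_A(x) = (x + 3)^3*(x + 5), so the eigenvalues are known. The minimal polynomial is
  m_A(x) = Π_λ (x − λ)^{k_λ}
where k_λ is the size of the *largest* Jordan block for λ (equivalently, the smallest k with (A − λI)^k v = 0 for every generalised eigenvector v of λ).

  λ = -5: largest Jordan block has size 1, contributing (x + 5)
  λ = -3: largest Jordan block has size 2, contributing (x + 3)^2

So m_A(x) = (x + 3)^2*(x + 5) = x^3 + 11*x^2 + 39*x + 45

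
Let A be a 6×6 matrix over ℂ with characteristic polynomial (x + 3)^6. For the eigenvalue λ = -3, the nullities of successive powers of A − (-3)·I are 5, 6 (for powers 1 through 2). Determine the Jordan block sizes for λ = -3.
Block sizes for λ = -3: [2, 1, 1, 1, 1]

From the dimensions of kernels of powers, the number of Jordan blocks of size at least j is d_j − d_{j−1} where d_j = dim ker(N^j) (with d_0 = 0). Computing the differences gives [5, 1].
The number of blocks of size exactly k is (#blocks of size ≥ k) − (#blocks of size ≥ k + 1), so the partition is: 4 block(s) of size 1, 1 block(s) of size 2.
In nonincreasing order the block sizes are [2, 1, 1, 1, 1].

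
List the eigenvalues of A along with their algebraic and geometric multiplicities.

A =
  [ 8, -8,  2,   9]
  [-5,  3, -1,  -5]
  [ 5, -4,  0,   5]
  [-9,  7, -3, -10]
λ = -1: alg = 3, geom = 1; λ = 4: alg = 1, geom = 1

Step 1 — factor the characteristic polynomial to read off the algebraic multiplicities:
  χ_A(x) = (x - 4)*(x + 1)^3

Step 2 — compute geometric multiplicities via the rank-nullity identity g(λ) = n − rank(A − λI):
  rank(A − (-1)·I) = 3, so dim ker(A − (-1)·I) = n − 3 = 1
  rank(A − (4)·I) = 3, so dim ker(A − (4)·I) = n − 3 = 1

Summary:
  λ = -1: algebraic multiplicity = 3, geometric multiplicity = 1
  λ = 4: algebraic multiplicity = 1, geometric multiplicity = 1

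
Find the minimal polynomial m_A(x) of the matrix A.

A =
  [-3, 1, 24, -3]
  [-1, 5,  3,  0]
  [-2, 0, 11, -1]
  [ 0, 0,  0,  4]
x^3 - 13*x^2 + 56*x - 80

The characteristic polynomial is χ_A(x) = (x - 5)*(x - 4)^3, so the eigenvalues are known. The minimal polynomial is
  m_A(x) = Π_λ (x − λ)^{k_λ}
where k_λ is the size of the *largest* Jordan block for λ (equivalently, the smallest k with (A − λI)^k v = 0 for every generalised eigenvector v of λ).

  λ = 4: largest Jordan block has size 2, contributing (x − 4)^2
  λ = 5: largest Jordan block has size 1, contributing (x − 5)

So m_A(x) = (x - 5)*(x - 4)^2 = x^3 - 13*x^2 + 56*x - 80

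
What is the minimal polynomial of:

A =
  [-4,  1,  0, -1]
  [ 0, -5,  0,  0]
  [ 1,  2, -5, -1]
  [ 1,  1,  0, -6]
x^2 + 10*x + 25

The characteristic polynomial is χ_A(x) = (x + 5)^4, so the eigenvalues are known. The minimal polynomial is
  m_A(x) = Π_λ (x − λ)^{k_λ}
where k_λ is the size of the *largest* Jordan block for λ (equivalently, the smallest k with (A − λI)^k v = 0 for every generalised eigenvector v of λ).

  λ = -5: largest Jordan block has size 2, contributing (x + 5)^2

So m_A(x) = (x + 5)^2 = x^2 + 10*x + 25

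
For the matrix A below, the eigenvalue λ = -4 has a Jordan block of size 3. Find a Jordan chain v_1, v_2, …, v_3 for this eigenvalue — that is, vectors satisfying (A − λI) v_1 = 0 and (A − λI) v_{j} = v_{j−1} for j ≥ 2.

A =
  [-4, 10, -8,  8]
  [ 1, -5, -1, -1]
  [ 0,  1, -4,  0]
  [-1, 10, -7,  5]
A Jordan chain for λ = -4 of length 3:
v_1 = (2, 0, 1, 1)ᵀ
v_2 = (0, 1, 0, -1)ᵀ
v_3 = (1, 0, 0, 0)ᵀ

Let N = A − (-4)·I. We want v_3 with N^3 v_3 = 0 but N^2 v_3 ≠ 0; then v_{j-1} := N · v_j for j = 3, …, 2.

Pick v_3 = (1, 0, 0, 0)ᵀ.
Then v_2 = N · v_3 = (0, 1, 0, -1)ᵀ.
Then v_1 = N · v_2 = (2, 0, 1, 1)ᵀ.

Sanity check: (A − (-4)·I) v_1 = (0, 0, 0, 0)ᵀ = 0. ✓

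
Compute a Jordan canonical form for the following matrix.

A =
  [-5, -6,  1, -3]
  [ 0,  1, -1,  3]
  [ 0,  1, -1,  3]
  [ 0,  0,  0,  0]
J_1(-5) ⊕ J_2(0) ⊕ J_1(0)

The characteristic polynomial is
  det(x·I − A) = x^4 + 5*x^3 = x^3*(x + 5)

Eigenvalues and multiplicities (the geometric multiplicity of λ is n − rank(A − λI), which equals the number of Jordan blocks for λ):
  λ = -5: algebraic multiplicity = 1, geometric multiplicity = 1
  λ = 0: algebraic multiplicity = 3, geometric multiplicity = 2

Determining the block sizes for each eigenvalue:
  λ = -5: one block (gm = 1), so the single block has size am = 1 → block sizes [1]
  λ = 0: 2 blocks summing to 3 forces exactly one block of size 2 and the rest size 1 → block sizes [2, 1]

Assembling the blocks gives a Jordan form
J =
  [-5, 0, 0, 0]
  [ 0, 0, 1, 0]
  [ 0, 0, 0, 0]
  [ 0, 0, 0, 0]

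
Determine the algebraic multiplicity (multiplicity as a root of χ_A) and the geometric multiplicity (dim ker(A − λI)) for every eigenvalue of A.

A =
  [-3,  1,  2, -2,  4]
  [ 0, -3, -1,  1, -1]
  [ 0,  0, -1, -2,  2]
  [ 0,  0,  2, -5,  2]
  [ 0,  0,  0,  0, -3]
λ = -3: alg = 5, geom = 3

Step 1 — factor the characteristic polynomial to read off the algebraic multiplicities:
  χ_A(x) = (x + 3)^5

Step 2 — compute geometric multiplicities via the rank-nullity identity g(λ) = n − rank(A − λI):
  rank(A − (-3)·I) = 2, so dim ker(A − (-3)·I) = n − 2 = 3

Summary:
  λ = -3: algebraic multiplicity = 5, geometric multiplicity = 3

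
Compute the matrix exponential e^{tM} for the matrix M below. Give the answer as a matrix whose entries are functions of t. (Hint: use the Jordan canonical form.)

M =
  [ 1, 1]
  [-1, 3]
e^{tM} =
  [-t*exp(2*t) + exp(2*t), t*exp(2*t)]
  [-t*exp(2*t), t*exp(2*t) + exp(2*t)]

Strategy: write M = P · J · P⁻¹ where J is a Jordan canonical form, so e^{tM} = P · e^{tJ} · P⁻¹, and e^{tJ} can be computed block-by-block.

M has Jordan form
J =
  [2, 1]
  [0, 2]
(up to reordering of blocks).

Per-block formulas:
  For a 2×2 Jordan block J_2(2): exp(t · J_2(2)) = e^(2t)·(I + t·N), where N is the 2×2 nilpotent shift.

After assembling e^{tJ} and conjugating by P, we get:

e^{tM} =
  [-t*exp(2*t) + exp(2*t), t*exp(2*t)]
  [-t*exp(2*t), t*exp(2*t) + exp(2*t)]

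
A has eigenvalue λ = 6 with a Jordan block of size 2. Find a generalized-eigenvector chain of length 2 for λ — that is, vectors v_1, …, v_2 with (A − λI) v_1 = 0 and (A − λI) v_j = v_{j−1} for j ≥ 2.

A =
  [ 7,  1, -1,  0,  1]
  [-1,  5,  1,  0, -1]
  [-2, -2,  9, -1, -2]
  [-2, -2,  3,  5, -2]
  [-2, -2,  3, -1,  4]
A Jordan chain for λ = 6 of length 2:
v_1 = (1, -1, -2, -2, -2)ᵀ
v_2 = (1, 0, 0, 0, 0)ᵀ

Let N = A − (6)·I. We want v_2 with N^2 v_2 = 0 but N^1 v_2 ≠ 0; then v_{j-1} := N · v_j for j = 2, …, 2.

Pick v_2 = (1, 0, 0, 0, 0)ᵀ.
Then v_1 = N · v_2 = (1, -1, -2, -2, -2)ᵀ.

Sanity check: (A − (6)·I) v_1 = (0, 0, 0, 0, 0)ᵀ = 0. ✓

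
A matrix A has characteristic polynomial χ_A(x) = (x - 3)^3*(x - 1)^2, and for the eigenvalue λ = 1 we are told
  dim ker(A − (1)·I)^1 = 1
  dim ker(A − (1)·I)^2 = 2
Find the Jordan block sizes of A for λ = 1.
Block sizes for λ = 1: [2]

From the dimensions of kernels of powers, the number of Jordan blocks of size at least j is d_j − d_{j−1} where d_j = dim ker(N^j) (with d_0 = 0). Computing the differences gives [1, 1].
The number of blocks of size exactly k is (#blocks of size ≥ k) − (#blocks of size ≥ k + 1), so the partition is: 1 block(s) of size 2.
In nonincreasing order the block sizes are [2].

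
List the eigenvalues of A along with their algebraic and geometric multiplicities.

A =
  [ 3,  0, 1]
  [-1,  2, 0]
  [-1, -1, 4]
λ = 3: alg = 3, geom = 1

Step 1 — factor the characteristic polynomial to read off the algebraic multiplicities:
  χ_A(x) = (x - 3)^3

Step 2 — compute geometric multiplicities via the rank-nullity identity g(λ) = n − rank(A − λI):
  rank(A − (3)·I) = 2, so dim ker(A − (3)·I) = n − 2 = 1

Summary:
  λ = 3: algebraic multiplicity = 3, geometric multiplicity = 1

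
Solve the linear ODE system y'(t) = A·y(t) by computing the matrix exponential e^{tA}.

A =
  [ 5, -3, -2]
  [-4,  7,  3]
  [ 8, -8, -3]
e^{tA} =
  [2*t*exp(3*t) + exp(3*t), -t^2*exp(3*t) - 3*t*exp(3*t), -t^2*exp(3*t)/2 - 2*t*exp(3*t)]
  [-4*t*exp(3*t), 2*t^2*exp(3*t) + 4*t*exp(3*t) + exp(3*t), t^2*exp(3*t) + 3*t*exp(3*t)]
  [8*t*exp(3*t), -4*t^2*exp(3*t) - 8*t*exp(3*t), -2*t^2*exp(3*t) - 6*t*exp(3*t) + exp(3*t)]

Strategy: write A = P · J · P⁻¹ where J is a Jordan canonical form, so e^{tA} = P · e^{tJ} · P⁻¹, and e^{tJ} can be computed block-by-block.

A has Jordan form
J =
  [3, 1, 0]
  [0, 3, 1]
  [0, 0, 3]
(up to reordering of blocks).

Per-block formulas:
  For a 3×3 Jordan block J_3(3): exp(t · J_3(3)) = e^(3t)·(I + t·N + (t^2/2)·N^2), where N is the 3×3 nilpotent shift.

After assembling e^{tJ} and conjugating by P, we get:

e^{tA} =
  [2*t*exp(3*t) + exp(3*t), -t^2*exp(3*t) - 3*t*exp(3*t), -t^2*exp(3*t)/2 - 2*t*exp(3*t)]
  [-4*t*exp(3*t), 2*t^2*exp(3*t) + 4*t*exp(3*t) + exp(3*t), t^2*exp(3*t) + 3*t*exp(3*t)]
  [8*t*exp(3*t), -4*t^2*exp(3*t) - 8*t*exp(3*t), -2*t^2*exp(3*t) - 6*t*exp(3*t) + exp(3*t)]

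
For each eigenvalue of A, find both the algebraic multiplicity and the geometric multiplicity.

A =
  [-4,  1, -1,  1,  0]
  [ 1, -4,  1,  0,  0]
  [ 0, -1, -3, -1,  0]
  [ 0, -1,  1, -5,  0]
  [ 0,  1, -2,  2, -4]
λ = -4: alg = 5, geom = 2

Step 1 — factor the characteristic polynomial to read off the algebraic multiplicities:
  χ_A(x) = (x + 4)^5

Step 2 — compute geometric multiplicities via the rank-nullity identity g(λ) = n − rank(A − λI):
  rank(A − (-4)·I) = 3, so dim ker(A − (-4)·I) = n − 3 = 2

Summary:
  λ = -4: algebraic multiplicity = 5, geometric multiplicity = 2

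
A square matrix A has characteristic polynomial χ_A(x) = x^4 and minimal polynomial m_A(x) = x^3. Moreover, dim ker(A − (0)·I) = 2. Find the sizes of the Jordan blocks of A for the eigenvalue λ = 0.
Block sizes for λ = 0: [3, 1]

Step 1 — from the characteristic polynomial, algebraic multiplicity of λ = 0 is 4. From dim ker(A − (0)·I) = 2, there are exactly 2 Jordan blocks for λ = 0.
Step 2 — from the minimal polynomial, the factor (x − 0)^3 tells us the largest block for λ = 0 has size 3.
Step 3 — with total size 4, 2 blocks, and largest block 3, the block sizes (in nonincreasing order) are [3, 1].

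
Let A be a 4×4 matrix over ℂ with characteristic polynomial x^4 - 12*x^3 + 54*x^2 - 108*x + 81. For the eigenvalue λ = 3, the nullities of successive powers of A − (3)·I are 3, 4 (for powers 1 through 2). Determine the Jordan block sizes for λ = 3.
Block sizes for λ = 3: [2, 1, 1]

From the dimensions of kernels of powers, the number of Jordan blocks of size at least j is d_j − d_{j−1} where d_j = dim ker(N^j) (with d_0 = 0). Computing the differences gives [3, 1].
The number of blocks of size exactly k is (#blocks of size ≥ k) − (#blocks of size ≥ k + 1), so the partition is: 2 block(s) of size 1, 1 block(s) of size 2.
In nonincreasing order the block sizes are [2, 1, 1].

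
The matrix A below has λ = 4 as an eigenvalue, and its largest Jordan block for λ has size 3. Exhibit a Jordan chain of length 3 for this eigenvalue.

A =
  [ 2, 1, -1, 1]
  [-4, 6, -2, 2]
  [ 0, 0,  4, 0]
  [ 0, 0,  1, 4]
A Jordan chain for λ = 4 of length 3:
v_1 = (1, 2, 0, 0)ᵀ
v_2 = (-1, -2, 0, 1)ᵀ
v_3 = (0, 0, 1, 0)ᵀ

Let N = A − (4)·I. We want v_3 with N^3 v_3 = 0 but N^2 v_3 ≠ 0; then v_{j-1} := N · v_j for j = 3, …, 2.

Pick v_3 = (0, 0, 1, 0)ᵀ.
Then v_2 = N · v_3 = (-1, -2, 0, 1)ᵀ.
Then v_1 = N · v_2 = (1, 2, 0, 0)ᵀ.

Sanity check: (A − (4)·I) v_1 = (0, 0, 0, 0)ᵀ = 0. ✓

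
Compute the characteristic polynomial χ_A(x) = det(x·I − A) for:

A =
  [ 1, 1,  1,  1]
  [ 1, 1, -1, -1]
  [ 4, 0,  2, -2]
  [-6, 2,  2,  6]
x^4 - 10*x^3 + 36*x^2 - 56*x + 32

Expanding det(x·I − A) (e.g. by cofactor expansion or by noting that A is similar to its Jordan form J, which has the same characteristic polynomial as A) gives
  χ_A(x) = x^4 - 10*x^3 + 36*x^2 - 56*x + 32
which factors as (x - 4)*(x - 2)^3. The eigenvalues (with algebraic multiplicities) are λ = 2 with multiplicity 3, λ = 4 with multiplicity 1.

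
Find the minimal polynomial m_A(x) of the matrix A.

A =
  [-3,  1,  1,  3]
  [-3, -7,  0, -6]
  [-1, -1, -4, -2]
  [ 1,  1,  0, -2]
x^3 + 12*x^2 + 48*x + 64

The characteristic polynomial is χ_A(x) = (x + 4)^4, so the eigenvalues are known. The minimal polynomial is
  m_A(x) = Π_λ (x − λ)^{k_λ}
where k_λ is the size of the *largest* Jordan block for λ (equivalently, the smallest k with (A − λI)^k v = 0 for every generalised eigenvector v of λ).

  λ = -4: largest Jordan block has size 3, contributing (x + 4)^3

So m_A(x) = (x + 4)^3 = x^3 + 12*x^2 + 48*x + 64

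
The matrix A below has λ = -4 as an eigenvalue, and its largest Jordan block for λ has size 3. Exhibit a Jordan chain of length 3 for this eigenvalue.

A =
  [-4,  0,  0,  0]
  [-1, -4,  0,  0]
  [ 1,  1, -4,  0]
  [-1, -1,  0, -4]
A Jordan chain for λ = -4 of length 3:
v_1 = (0, 0, -1, 1)ᵀ
v_2 = (0, -1, 1, -1)ᵀ
v_3 = (1, 0, 0, 0)ᵀ

Let N = A − (-4)·I. We want v_3 with N^3 v_3 = 0 but N^2 v_3 ≠ 0; then v_{j-1} := N · v_j for j = 3, …, 2.

Pick v_3 = (1, 0, 0, 0)ᵀ.
Then v_2 = N · v_3 = (0, -1, 1, -1)ᵀ.
Then v_1 = N · v_2 = (0, 0, -1, 1)ᵀ.

Sanity check: (A − (-4)·I) v_1 = (0, 0, 0, 0)ᵀ = 0. ✓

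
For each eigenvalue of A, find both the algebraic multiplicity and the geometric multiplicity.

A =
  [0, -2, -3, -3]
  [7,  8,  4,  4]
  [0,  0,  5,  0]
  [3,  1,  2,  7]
λ = 5: alg = 4, geom = 2

Step 1 — factor the characteristic polynomial to read off the algebraic multiplicities:
  χ_A(x) = (x - 5)^4

Step 2 — compute geometric multiplicities via the rank-nullity identity g(λ) = n − rank(A − λI):
  rank(A − (5)·I) = 2, so dim ker(A − (5)·I) = n − 2 = 2

Summary:
  λ = 5: algebraic multiplicity = 4, geometric multiplicity = 2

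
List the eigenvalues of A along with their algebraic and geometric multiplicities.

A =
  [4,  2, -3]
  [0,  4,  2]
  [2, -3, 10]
λ = 6: alg = 3, geom = 1

Step 1 — factor the characteristic polynomial to read off the algebraic multiplicities:
  χ_A(x) = (x - 6)^3

Step 2 — compute geometric multiplicities via the rank-nullity identity g(λ) = n − rank(A − λI):
  rank(A − (6)·I) = 2, so dim ker(A − (6)·I) = n − 2 = 1

Summary:
  λ = 6: algebraic multiplicity = 3, geometric multiplicity = 1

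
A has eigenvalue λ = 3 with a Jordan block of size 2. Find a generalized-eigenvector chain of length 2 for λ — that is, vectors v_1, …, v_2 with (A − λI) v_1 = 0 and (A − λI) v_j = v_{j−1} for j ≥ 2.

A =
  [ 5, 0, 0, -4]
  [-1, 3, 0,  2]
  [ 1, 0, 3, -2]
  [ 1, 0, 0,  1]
A Jordan chain for λ = 3 of length 2:
v_1 = (2, -1, 1, 1)ᵀ
v_2 = (1, 0, 0, 0)ᵀ

Let N = A − (3)·I. We want v_2 with N^2 v_2 = 0 but N^1 v_2 ≠ 0; then v_{j-1} := N · v_j for j = 2, …, 2.

Pick v_2 = (1, 0, 0, 0)ᵀ.
Then v_1 = N · v_2 = (2, -1, 1, 1)ᵀ.

Sanity check: (A − (3)·I) v_1 = (0, 0, 0, 0)ᵀ = 0. ✓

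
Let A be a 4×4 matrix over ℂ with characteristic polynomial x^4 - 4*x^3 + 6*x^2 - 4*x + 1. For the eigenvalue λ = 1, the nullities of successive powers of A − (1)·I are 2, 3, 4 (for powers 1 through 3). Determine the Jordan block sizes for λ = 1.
Block sizes for λ = 1: [3, 1]

From the dimensions of kernels of powers, the number of Jordan blocks of size at least j is d_j − d_{j−1} where d_j = dim ker(N^j) (with d_0 = 0). Computing the differences gives [2, 1, 1].
The number of blocks of size exactly k is (#blocks of size ≥ k) − (#blocks of size ≥ k + 1), so the partition is: 1 block(s) of size 1, 1 block(s) of size 3.
In nonincreasing order the block sizes are [3, 1].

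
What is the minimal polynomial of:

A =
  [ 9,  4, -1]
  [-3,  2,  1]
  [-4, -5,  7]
x^3 - 18*x^2 + 108*x - 216

The characteristic polynomial is χ_A(x) = (x - 6)^3, so the eigenvalues are known. The minimal polynomial is
  m_A(x) = Π_λ (x − λ)^{k_λ}
where k_λ is the size of the *largest* Jordan block for λ (equivalently, the smallest k with (A − λI)^k v = 0 for every generalised eigenvector v of λ).

  λ = 6: largest Jordan block has size 3, contributing (x − 6)^3

So m_A(x) = (x - 6)^3 = x^3 - 18*x^2 + 108*x - 216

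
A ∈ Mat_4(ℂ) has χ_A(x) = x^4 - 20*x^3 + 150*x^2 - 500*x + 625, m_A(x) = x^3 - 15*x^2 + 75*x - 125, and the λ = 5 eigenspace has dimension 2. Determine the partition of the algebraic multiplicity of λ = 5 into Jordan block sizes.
Block sizes for λ = 5: [3, 1]

Step 1 — from the characteristic polynomial, algebraic multiplicity of λ = 5 is 4. From dim ker(A − (5)·I) = 2, there are exactly 2 Jordan blocks for λ = 5.
Step 2 — from the minimal polynomial, the factor (x − 5)^3 tells us the largest block for λ = 5 has size 3.
Step 3 — with total size 4, 2 blocks, and largest block 3, the block sizes (in nonincreasing order) are [3, 1].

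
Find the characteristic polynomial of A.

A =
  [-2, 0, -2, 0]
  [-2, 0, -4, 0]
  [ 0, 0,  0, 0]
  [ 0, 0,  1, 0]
x^4 + 2*x^3

Expanding det(x·I − A) (e.g. by cofactor expansion or by noting that A is similar to its Jordan form J, which has the same characteristic polynomial as A) gives
  χ_A(x) = x^4 + 2*x^3
which factors as x^3*(x + 2). The eigenvalues (with algebraic multiplicities) are λ = -2 with multiplicity 1, λ = 0 with multiplicity 3.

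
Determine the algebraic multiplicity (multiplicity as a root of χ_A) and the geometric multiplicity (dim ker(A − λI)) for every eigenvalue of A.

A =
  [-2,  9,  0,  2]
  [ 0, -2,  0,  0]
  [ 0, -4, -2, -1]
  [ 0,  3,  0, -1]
λ = -2: alg = 3, geom = 2; λ = -1: alg = 1, geom = 1

Step 1 — factor the characteristic polynomial to read off the algebraic multiplicities:
  χ_A(x) = (x + 1)*(x + 2)^3

Step 2 — compute geometric multiplicities via the rank-nullity identity g(λ) = n − rank(A − λI):
  rank(A − (-2)·I) = 2, so dim ker(A − (-2)·I) = n − 2 = 2
  rank(A − (-1)·I) = 3, so dim ker(A − (-1)·I) = n − 3 = 1

Summary:
  λ = -2: algebraic multiplicity = 3, geometric multiplicity = 2
  λ = -1: algebraic multiplicity = 1, geometric multiplicity = 1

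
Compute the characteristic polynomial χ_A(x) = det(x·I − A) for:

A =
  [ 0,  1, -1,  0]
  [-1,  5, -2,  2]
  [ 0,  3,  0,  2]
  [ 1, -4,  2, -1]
x^4 - 4*x^3 + 6*x^2 - 4*x + 1

Expanding det(x·I − A) (e.g. by cofactor expansion or by noting that A is similar to its Jordan form J, which has the same characteristic polynomial as A) gives
  χ_A(x) = x^4 - 4*x^3 + 6*x^2 - 4*x + 1
which factors as (x - 1)^4. The eigenvalues (with algebraic multiplicities) are λ = 1 with multiplicity 4.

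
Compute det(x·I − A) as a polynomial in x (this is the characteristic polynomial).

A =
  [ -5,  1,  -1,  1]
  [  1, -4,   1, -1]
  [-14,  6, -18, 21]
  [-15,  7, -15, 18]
x^4 + 9*x^3 + 12*x^2 - 80*x - 192

Expanding det(x·I − A) (e.g. by cofactor expansion or by noting that A is similar to its Jordan form J, which has the same characteristic polynomial as A) gives
  χ_A(x) = x^4 + 9*x^3 + 12*x^2 - 80*x - 192
which factors as (x - 3)*(x + 4)^3. The eigenvalues (with algebraic multiplicities) are λ = -4 with multiplicity 3, λ = 3 with multiplicity 1.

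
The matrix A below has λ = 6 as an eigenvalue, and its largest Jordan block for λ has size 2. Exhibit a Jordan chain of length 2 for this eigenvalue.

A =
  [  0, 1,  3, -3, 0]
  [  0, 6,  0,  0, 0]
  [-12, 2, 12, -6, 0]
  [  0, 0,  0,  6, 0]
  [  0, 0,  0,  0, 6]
A Jordan chain for λ = 6 of length 2:
v_1 = (-6, 0, -12, 0, 0)ᵀ
v_2 = (1, 0, 0, 0, 0)ᵀ

Let N = A − (6)·I. We want v_2 with N^2 v_2 = 0 but N^1 v_2 ≠ 0; then v_{j-1} := N · v_j for j = 2, …, 2.

Pick v_2 = (1, 0, 0, 0, 0)ᵀ.
Then v_1 = N · v_2 = (-6, 0, -12, 0, 0)ᵀ.

Sanity check: (A − (6)·I) v_1 = (0, 0, 0, 0, 0)ᵀ = 0. ✓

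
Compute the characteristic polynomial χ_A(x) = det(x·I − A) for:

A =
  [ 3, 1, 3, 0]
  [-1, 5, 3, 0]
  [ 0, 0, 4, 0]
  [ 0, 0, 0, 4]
x^4 - 16*x^3 + 96*x^2 - 256*x + 256

Expanding det(x·I − A) (e.g. by cofactor expansion or by noting that A is similar to its Jordan form J, which has the same characteristic polynomial as A) gives
  χ_A(x) = x^4 - 16*x^3 + 96*x^2 - 256*x + 256
which factors as (x - 4)^4. The eigenvalues (with algebraic multiplicities) are λ = 4 with multiplicity 4.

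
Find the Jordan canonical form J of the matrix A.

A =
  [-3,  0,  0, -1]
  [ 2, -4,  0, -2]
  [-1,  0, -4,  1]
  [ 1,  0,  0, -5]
J_2(-4) ⊕ J_1(-4) ⊕ J_1(-4)

The characteristic polynomial is
  det(x·I − A) = x^4 + 16*x^3 + 96*x^2 + 256*x + 256 = (x + 4)^4

Eigenvalues and multiplicities (the geometric multiplicity of λ is n − rank(A − λI), which equals the number of Jordan blocks for λ):
  λ = -4: algebraic multiplicity = 4, geometric multiplicity = 3

Determining the block sizes for each eigenvalue:
  λ = -4: 3 blocks summing to 4 forces exactly one block of size 2 and the rest size 1 → block sizes [2, 1, 1]

Assembling the blocks gives a Jordan form
J =
  [-4,  1,  0,  0]
  [ 0, -4,  0,  0]
  [ 0,  0, -4,  0]
  [ 0,  0,  0, -4]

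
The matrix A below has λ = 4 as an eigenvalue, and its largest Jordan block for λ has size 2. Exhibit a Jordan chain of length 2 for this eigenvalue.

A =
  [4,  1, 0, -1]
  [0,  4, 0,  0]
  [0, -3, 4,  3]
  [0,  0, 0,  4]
A Jordan chain for λ = 4 of length 2:
v_1 = (1, 0, -3, 0)ᵀ
v_2 = (0, 1, 0, 0)ᵀ

Let N = A − (4)·I. We want v_2 with N^2 v_2 = 0 but N^1 v_2 ≠ 0; then v_{j-1} := N · v_j for j = 2, …, 2.

Pick v_2 = (0, 1, 0, 0)ᵀ.
Then v_1 = N · v_2 = (1, 0, -3, 0)ᵀ.

Sanity check: (A − (4)·I) v_1 = (0, 0, 0, 0)ᵀ = 0. ✓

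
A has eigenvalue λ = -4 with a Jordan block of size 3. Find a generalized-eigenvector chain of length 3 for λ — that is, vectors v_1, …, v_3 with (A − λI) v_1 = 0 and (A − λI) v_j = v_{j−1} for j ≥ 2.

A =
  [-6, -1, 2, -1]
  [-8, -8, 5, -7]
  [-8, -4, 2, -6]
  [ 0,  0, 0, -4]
A Jordan chain for λ = -4 of length 3:
v_1 = (-4, 8, 0, 0)ᵀ
v_2 = (-2, -8, -8, 0)ᵀ
v_3 = (1, 0, 0, 0)ᵀ

Let N = A − (-4)·I. We want v_3 with N^3 v_3 = 0 but N^2 v_3 ≠ 0; then v_{j-1} := N · v_j for j = 3, …, 2.

Pick v_3 = (1, 0, 0, 0)ᵀ.
Then v_2 = N · v_3 = (-2, -8, -8, 0)ᵀ.
Then v_1 = N · v_2 = (-4, 8, 0, 0)ᵀ.

Sanity check: (A − (-4)·I) v_1 = (0, 0, 0, 0)ᵀ = 0. ✓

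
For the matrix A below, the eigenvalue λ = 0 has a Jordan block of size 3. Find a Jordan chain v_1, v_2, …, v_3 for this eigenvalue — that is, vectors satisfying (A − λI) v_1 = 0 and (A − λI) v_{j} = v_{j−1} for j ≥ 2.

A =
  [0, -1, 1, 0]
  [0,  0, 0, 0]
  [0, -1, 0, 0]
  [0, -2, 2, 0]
A Jordan chain for λ = 0 of length 3:
v_1 = (-1, 0, 0, -2)ᵀ
v_2 = (-1, 0, -1, -2)ᵀ
v_3 = (0, 1, 0, 0)ᵀ

Let N = A − (0)·I. We want v_3 with N^3 v_3 = 0 but N^2 v_3 ≠ 0; then v_{j-1} := N · v_j for j = 3, …, 2.

Pick v_3 = (0, 1, 0, 0)ᵀ.
Then v_2 = N · v_3 = (-1, 0, -1, -2)ᵀ.
Then v_1 = N · v_2 = (-1, 0, 0, -2)ᵀ.

Sanity check: (A − (0)·I) v_1 = (0, 0, 0, 0)ᵀ = 0. ✓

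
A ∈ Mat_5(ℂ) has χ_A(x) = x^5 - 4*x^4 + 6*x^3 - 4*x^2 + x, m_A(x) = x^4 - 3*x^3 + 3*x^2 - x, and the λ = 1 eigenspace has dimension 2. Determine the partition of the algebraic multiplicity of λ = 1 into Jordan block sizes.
Block sizes for λ = 1: [3, 1]

Step 1 — from the characteristic polynomial, algebraic multiplicity of λ = 1 is 4. From dim ker(A − (1)·I) = 2, there are exactly 2 Jordan blocks for λ = 1.
Step 2 — from the minimal polynomial, the factor (x − 1)^3 tells us the largest block for λ = 1 has size 3.
Step 3 — with total size 4, 2 blocks, and largest block 3, the block sizes (in nonincreasing order) are [3, 1].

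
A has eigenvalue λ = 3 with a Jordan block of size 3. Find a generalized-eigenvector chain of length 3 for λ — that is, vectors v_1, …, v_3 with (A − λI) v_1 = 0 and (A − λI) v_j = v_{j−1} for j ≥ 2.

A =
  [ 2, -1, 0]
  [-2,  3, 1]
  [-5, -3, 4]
A Jordan chain for λ = 3 of length 3:
v_1 = (3, -3, 6)ᵀ
v_2 = (-1, -2, -5)ᵀ
v_3 = (1, 0, 0)ᵀ

Let N = A − (3)·I. We want v_3 with N^3 v_3 = 0 but N^2 v_3 ≠ 0; then v_{j-1} := N · v_j for j = 3, …, 2.

Pick v_3 = (1, 0, 0)ᵀ.
Then v_2 = N · v_3 = (-1, -2, -5)ᵀ.
Then v_1 = N · v_2 = (3, -3, 6)ᵀ.

Sanity check: (A − (3)·I) v_1 = (0, 0, 0)ᵀ = 0. ✓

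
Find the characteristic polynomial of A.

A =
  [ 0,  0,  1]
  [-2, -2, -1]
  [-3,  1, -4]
x^3 + 6*x^2 + 12*x + 8

Expanding det(x·I − A) (e.g. by cofactor expansion or by noting that A is similar to its Jordan form J, which has the same characteristic polynomial as A) gives
  χ_A(x) = x^3 + 6*x^2 + 12*x + 8
which factors as (x + 2)^3. The eigenvalues (with algebraic multiplicities) are λ = -2 with multiplicity 3.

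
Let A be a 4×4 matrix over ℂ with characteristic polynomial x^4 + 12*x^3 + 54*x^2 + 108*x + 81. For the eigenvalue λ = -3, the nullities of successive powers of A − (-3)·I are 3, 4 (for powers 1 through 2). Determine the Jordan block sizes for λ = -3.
Block sizes for λ = -3: [2, 1, 1]

From the dimensions of kernels of powers, the number of Jordan blocks of size at least j is d_j − d_{j−1} where d_j = dim ker(N^j) (with d_0 = 0). Computing the differences gives [3, 1].
The number of blocks of size exactly k is (#blocks of size ≥ k) − (#blocks of size ≥ k + 1), so the partition is: 2 block(s) of size 1, 1 block(s) of size 2.
In nonincreasing order the block sizes are [2, 1, 1].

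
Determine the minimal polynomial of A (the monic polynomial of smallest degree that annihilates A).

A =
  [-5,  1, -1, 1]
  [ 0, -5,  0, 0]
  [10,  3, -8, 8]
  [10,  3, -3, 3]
x^3 + 10*x^2 + 25*x

The characteristic polynomial is χ_A(x) = x*(x + 5)^3, so the eigenvalues are known. The minimal polynomial is
  m_A(x) = Π_λ (x − λ)^{k_λ}
where k_λ is the size of the *largest* Jordan block for λ (equivalently, the smallest k with (A − λI)^k v = 0 for every generalised eigenvector v of λ).

  λ = -5: largest Jordan block has size 2, contributing (x + 5)^2
  λ = 0: largest Jordan block has size 1, contributing (x − 0)

So m_A(x) = x*(x + 5)^2 = x^3 + 10*x^2 + 25*x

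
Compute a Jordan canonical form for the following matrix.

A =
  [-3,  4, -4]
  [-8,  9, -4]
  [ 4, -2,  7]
J_1(3) ⊕ J_1(5) ⊕ J_1(5)

The characteristic polynomial is
  det(x·I − A) = x^3 - 13*x^2 + 55*x - 75 = (x - 5)^2*(x - 3)

Eigenvalues and multiplicities (the geometric multiplicity of λ is n − rank(A − λI), which equals the number of Jordan blocks for λ):
  λ = 3: algebraic multiplicity = 1, geometric multiplicity = 1
  λ = 5: algebraic multiplicity = 2, geometric multiplicity = 2

Determining the block sizes for each eigenvalue:
  λ = 3: one block (gm = 1), so the single block has size am = 1 → block sizes [1]
  λ = 5: gm = am = 2, so every block has size 1 → block sizes [1, 1]

Assembling the blocks gives a Jordan form
J =
  [3, 0, 0]
  [0, 5, 0]
  [0, 0, 5]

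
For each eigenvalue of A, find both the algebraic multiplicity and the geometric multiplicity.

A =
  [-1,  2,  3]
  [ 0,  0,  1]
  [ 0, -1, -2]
λ = -1: alg = 3, geom = 1

Step 1 — factor the characteristic polynomial to read off the algebraic multiplicities:
  χ_A(x) = (x + 1)^3

Step 2 — compute geometric multiplicities via the rank-nullity identity g(λ) = n − rank(A − λI):
  rank(A − (-1)·I) = 2, so dim ker(A − (-1)·I) = n − 2 = 1

Summary:
  λ = -1: algebraic multiplicity = 3, geometric multiplicity = 1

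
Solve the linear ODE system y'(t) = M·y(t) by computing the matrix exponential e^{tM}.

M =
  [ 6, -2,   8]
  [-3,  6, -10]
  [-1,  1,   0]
e^{tM} =
  [t^2*exp(4*t) + 2*t*exp(4*t) + exp(4*t), -2*t*exp(4*t), 2*t^2*exp(4*t) + 8*t*exp(4*t)]
  [-t^2*exp(4*t) - 3*t*exp(4*t), 2*t*exp(4*t) + exp(4*t), -2*t^2*exp(4*t) - 10*t*exp(4*t)]
  [-t^2*exp(4*t)/2 - t*exp(4*t), t*exp(4*t), -t^2*exp(4*t) - 4*t*exp(4*t) + exp(4*t)]

Strategy: write M = P · J · P⁻¹ where J is a Jordan canonical form, so e^{tM} = P · e^{tJ} · P⁻¹, and e^{tJ} can be computed block-by-block.

M has Jordan form
J =
  [4, 1, 0]
  [0, 4, 1]
  [0, 0, 4]
(up to reordering of blocks).

Per-block formulas:
  For a 3×3 Jordan block J_3(4): exp(t · J_3(4)) = e^(4t)·(I + t·N + (t^2/2)·N^2), where N is the 3×3 nilpotent shift.

After assembling e^{tJ} and conjugating by P, we get:

e^{tM} =
  [t^2*exp(4*t) + 2*t*exp(4*t) + exp(4*t), -2*t*exp(4*t), 2*t^2*exp(4*t) + 8*t*exp(4*t)]
  [-t^2*exp(4*t) - 3*t*exp(4*t), 2*t*exp(4*t) + exp(4*t), -2*t^2*exp(4*t) - 10*t*exp(4*t)]
  [-t^2*exp(4*t)/2 - t*exp(4*t), t*exp(4*t), -t^2*exp(4*t) - 4*t*exp(4*t) + exp(4*t)]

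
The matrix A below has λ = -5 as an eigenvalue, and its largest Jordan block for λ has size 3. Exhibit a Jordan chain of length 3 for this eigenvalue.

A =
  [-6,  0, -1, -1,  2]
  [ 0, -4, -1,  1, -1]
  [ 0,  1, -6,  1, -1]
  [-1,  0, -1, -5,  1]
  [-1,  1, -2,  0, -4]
A Jordan chain for λ = -5 of length 3:
v_1 = (1, -1, -1, 0, 0)ᵀ
v_2 = (0, 1, 1, 0, 1)ᵀ
v_3 = (0, 1, 0, 0, 0)ᵀ

Let N = A − (-5)·I. We want v_3 with N^3 v_3 = 0 but N^2 v_3 ≠ 0; then v_{j-1} := N · v_j for j = 3, …, 2.

Pick v_3 = (0, 1, 0, 0, 0)ᵀ.
Then v_2 = N · v_3 = (0, 1, 1, 0, 1)ᵀ.
Then v_1 = N · v_2 = (1, -1, -1, 0, 0)ᵀ.

Sanity check: (A − (-5)·I) v_1 = (0, 0, 0, 0, 0)ᵀ = 0. ✓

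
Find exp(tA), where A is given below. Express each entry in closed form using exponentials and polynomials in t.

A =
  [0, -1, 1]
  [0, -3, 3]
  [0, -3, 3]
e^{tA} =
  [1, -t, t]
  [0, 1 - 3*t, 3*t]
  [0, -3*t, 3*t + 1]

Strategy: write A = P · J · P⁻¹ where J is a Jordan canonical form, so e^{tA} = P · e^{tJ} · P⁻¹, and e^{tJ} can be computed block-by-block.

A has Jordan form
J =
  [0, 1, 0]
  [0, 0, 0]
  [0, 0, 0]
(up to reordering of blocks).

Per-block formulas:
  For a 2×2 Jordan block J_2(0): exp(t · J_2(0)) = e^(0t)·(I + t·N), where N is the 2×2 nilpotent shift.
  For a 1×1 block at λ = 0: exp(t · [0]) = [e^(0t)].

After assembling e^{tJ} and conjugating by P, we get:

e^{tA} =
  [1, -t, t]
  [0, 1 - 3*t, 3*t]
  [0, -3*t, 3*t + 1]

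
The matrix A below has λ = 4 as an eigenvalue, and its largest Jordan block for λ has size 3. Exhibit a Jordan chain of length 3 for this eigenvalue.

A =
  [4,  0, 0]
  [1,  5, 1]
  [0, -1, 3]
A Jordan chain for λ = 4 of length 3:
v_1 = (0, 1, -1)ᵀ
v_2 = (0, 1, 0)ᵀ
v_3 = (1, 0, 0)ᵀ

Let N = A − (4)·I. We want v_3 with N^3 v_3 = 0 but N^2 v_3 ≠ 0; then v_{j-1} := N · v_j for j = 3, …, 2.

Pick v_3 = (1, 0, 0)ᵀ.
Then v_2 = N · v_3 = (0, 1, 0)ᵀ.
Then v_1 = N · v_2 = (0, 1, -1)ᵀ.

Sanity check: (A − (4)·I) v_1 = (0, 0, 0)ᵀ = 0. ✓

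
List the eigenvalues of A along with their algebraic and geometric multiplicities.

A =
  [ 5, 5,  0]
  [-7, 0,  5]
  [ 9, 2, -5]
λ = 0: alg = 3, geom = 1

Step 1 — factor the characteristic polynomial to read off the algebraic multiplicities:
  χ_A(x) = x^3

Step 2 — compute geometric multiplicities via the rank-nullity identity g(λ) = n − rank(A − λI):
  rank(A − (0)·I) = 2, so dim ker(A − (0)·I) = n − 2 = 1

Summary:
  λ = 0: algebraic multiplicity = 3, geometric multiplicity = 1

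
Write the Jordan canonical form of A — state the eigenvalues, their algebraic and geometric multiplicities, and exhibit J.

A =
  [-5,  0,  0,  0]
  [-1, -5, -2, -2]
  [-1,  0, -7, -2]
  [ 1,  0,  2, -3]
J_2(-5) ⊕ J_1(-5) ⊕ J_1(-5)

The characteristic polynomial is
  det(x·I − A) = x^4 + 20*x^3 + 150*x^2 + 500*x + 625 = (x + 5)^4

Eigenvalues and multiplicities (the geometric multiplicity of λ is n − rank(A − λI), which equals the number of Jordan blocks for λ):
  λ = -5: algebraic multiplicity = 4, geometric multiplicity = 3

Determining the block sizes for each eigenvalue:
  λ = -5: 3 blocks summing to 4 forces exactly one block of size 2 and the rest size 1 → block sizes [2, 1, 1]

Assembling the blocks gives a Jordan form
J =
  [-5,  1,  0,  0]
  [ 0, -5,  0,  0]
  [ 0,  0, -5,  0]
  [ 0,  0,  0, -5]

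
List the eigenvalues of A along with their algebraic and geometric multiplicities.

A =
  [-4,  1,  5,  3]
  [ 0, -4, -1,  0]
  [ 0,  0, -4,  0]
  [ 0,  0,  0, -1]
λ = -4: alg = 3, geom = 1; λ = -1: alg = 1, geom = 1

Step 1 — factor the characteristic polynomial to read off the algebraic multiplicities:
  χ_A(x) = (x + 1)*(x + 4)^3

Step 2 — compute geometric multiplicities via the rank-nullity identity g(λ) = n − rank(A − λI):
  rank(A − (-4)·I) = 3, so dim ker(A − (-4)·I) = n − 3 = 1
  rank(A − (-1)·I) = 3, so dim ker(A − (-1)·I) = n − 3 = 1

Summary:
  λ = -4: algebraic multiplicity = 3, geometric multiplicity = 1
  λ = -1: algebraic multiplicity = 1, geometric multiplicity = 1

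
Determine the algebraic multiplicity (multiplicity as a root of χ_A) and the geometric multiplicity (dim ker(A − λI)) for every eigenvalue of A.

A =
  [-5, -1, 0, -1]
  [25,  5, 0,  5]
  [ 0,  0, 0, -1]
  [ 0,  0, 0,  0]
λ = 0: alg = 4, geom = 2

Step 1 — factor the characteristic polynomial to read off the algebraic multiplicities:
  χ_A(x) = x^4

Step 2 — compute geometric multiplicities via the rank-nullity identity g(λ) = n − rank(A − λI):
  rank(A − (0)·I) = 2, so dim ker(A − (0)·I) = n − 2 = 2

Summary:
  λ = 0: algebraic multiplicity = 4, geometric multiplicity = 2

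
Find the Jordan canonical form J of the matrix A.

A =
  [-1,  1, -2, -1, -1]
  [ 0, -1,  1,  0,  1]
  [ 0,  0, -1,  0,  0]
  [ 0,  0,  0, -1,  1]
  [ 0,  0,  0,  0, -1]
J_3(-1) ⊕ J_2(-1)

The characteristic polynomial is
  det(x·I − A) = x^5 + 5*x^4 + 10*x^3 + 10*x^2 + 5*x + 1 = (x + 1)^5

Eigenvalues and multiplicities (the geometric multiplicity of λ is n − rank(A − λI), which equals the number of Jordan blocks for λ):
  λ = -1: algebraic multiplicity = 5, geometric multiplicity = 2

Determining the block sizes for each eigenvalue:
  λ = -1: with am = 5 and gm = 2, the partition is not yet determined (e.g. several partitions of 5 into 2 parts exist). Let N = A − (-1)·I. Computing rank(N^1) = 3, rank(N^2) = 1, rank(N^3) = 0; the number of blocks of size ≥ j is rank(N^{j−1}) − rank(N^j), giving [2, 2, 1]. So we have 1 block(s) of size 3, 1 block(s) of size 2 → block sizes [3, 2]

Assembling the blocks gives a Jordan form
J =
  [-1,  1,  0,  0,  0]
  [ 0, -1,  1,  0,  0]
  [ 0,  0, -1,  0,  0]
  [ 0,  0,  0, -1,  1]
  [ 0,  0,  0,  0, -1]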